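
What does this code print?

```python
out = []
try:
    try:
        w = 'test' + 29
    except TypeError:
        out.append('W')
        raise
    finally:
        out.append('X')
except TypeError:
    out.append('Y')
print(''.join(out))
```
WXY

finally runs before re-raised exception propagates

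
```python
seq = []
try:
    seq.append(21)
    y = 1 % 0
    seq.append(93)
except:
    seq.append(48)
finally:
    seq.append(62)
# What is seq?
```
[21, 48, 62]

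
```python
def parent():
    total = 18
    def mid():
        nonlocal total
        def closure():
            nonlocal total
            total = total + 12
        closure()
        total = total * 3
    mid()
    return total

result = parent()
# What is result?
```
90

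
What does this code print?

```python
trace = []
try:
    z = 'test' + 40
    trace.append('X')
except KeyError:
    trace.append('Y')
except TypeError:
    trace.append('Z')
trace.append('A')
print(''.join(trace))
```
ZA

TypeError is caught by its specific handler, not KeyError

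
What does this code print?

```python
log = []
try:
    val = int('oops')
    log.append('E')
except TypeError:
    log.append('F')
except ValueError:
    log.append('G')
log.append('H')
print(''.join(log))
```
GH

ValueError is caught by its specific handler, not TypeError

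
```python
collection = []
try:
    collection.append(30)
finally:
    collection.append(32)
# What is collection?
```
[30, 32]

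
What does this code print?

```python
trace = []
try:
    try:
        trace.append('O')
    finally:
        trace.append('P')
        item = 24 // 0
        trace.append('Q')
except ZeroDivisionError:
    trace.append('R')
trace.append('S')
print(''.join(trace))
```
OPRS

Exception in inner finally caught by outer except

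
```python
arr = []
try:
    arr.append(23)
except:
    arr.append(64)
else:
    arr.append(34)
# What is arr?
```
[23, 34]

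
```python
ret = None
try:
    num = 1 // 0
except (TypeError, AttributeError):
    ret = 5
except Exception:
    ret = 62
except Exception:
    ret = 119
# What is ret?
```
62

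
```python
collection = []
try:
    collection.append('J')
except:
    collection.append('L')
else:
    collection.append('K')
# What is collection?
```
['J', 'K']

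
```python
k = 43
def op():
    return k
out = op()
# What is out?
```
43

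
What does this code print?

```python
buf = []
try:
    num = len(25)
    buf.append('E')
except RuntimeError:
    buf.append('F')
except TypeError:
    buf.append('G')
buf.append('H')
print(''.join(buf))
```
GH

TypeError is caught by its specific handler, not RuntimeError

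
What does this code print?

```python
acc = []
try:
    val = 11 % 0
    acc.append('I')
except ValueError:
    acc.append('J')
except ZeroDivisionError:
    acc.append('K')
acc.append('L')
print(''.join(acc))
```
KL

ZeroDivisionError is caught by its specific handler, not ValueError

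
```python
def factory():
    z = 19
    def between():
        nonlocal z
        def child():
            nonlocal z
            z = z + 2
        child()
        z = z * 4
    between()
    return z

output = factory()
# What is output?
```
84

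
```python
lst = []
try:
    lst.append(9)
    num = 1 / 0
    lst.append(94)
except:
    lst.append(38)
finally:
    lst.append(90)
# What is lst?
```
[9, 38, 90]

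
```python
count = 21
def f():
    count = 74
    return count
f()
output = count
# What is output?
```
21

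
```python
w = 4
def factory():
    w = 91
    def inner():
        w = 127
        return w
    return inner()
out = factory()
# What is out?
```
127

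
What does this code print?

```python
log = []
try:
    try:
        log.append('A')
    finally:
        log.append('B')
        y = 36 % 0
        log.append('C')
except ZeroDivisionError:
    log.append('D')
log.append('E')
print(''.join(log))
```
ABDE

Exception in inner finally caught by outer except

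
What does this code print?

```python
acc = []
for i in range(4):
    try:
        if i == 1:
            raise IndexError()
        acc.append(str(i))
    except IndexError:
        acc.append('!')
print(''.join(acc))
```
0!23

Exception on i=1 caught, loop continues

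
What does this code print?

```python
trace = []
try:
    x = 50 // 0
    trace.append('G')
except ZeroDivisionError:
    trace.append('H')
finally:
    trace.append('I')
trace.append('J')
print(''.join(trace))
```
HIJ

finally always runs, even after exception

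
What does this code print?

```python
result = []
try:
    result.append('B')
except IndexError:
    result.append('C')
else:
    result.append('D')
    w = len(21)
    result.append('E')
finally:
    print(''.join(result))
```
BD

Try succeeds, else appends 'D', TypeError in else is uncaught, finally prints before exception propagates ('E' never appended)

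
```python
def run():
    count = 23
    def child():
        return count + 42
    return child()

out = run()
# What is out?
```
65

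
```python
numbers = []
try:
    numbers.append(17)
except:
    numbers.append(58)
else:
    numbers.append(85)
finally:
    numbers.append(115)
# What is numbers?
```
[17, 85, 115]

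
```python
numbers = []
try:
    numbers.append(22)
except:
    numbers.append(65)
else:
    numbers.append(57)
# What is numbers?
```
[22, 57]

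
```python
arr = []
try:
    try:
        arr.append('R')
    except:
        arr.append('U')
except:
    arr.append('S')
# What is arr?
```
['R']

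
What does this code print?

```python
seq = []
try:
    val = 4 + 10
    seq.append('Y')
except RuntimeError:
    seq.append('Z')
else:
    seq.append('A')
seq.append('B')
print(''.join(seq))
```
YAB

else block runs when no exception occurs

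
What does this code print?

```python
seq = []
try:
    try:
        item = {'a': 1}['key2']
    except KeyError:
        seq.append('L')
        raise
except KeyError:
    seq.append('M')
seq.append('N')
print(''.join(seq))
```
LMN

raise without argument re-raises current exception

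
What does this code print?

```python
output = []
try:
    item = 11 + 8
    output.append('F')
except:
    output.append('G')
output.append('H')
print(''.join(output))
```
FH

No exception, try block completes normally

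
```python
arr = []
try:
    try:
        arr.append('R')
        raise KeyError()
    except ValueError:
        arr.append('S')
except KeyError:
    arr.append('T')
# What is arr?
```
['R', 'T']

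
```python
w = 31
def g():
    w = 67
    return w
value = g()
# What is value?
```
67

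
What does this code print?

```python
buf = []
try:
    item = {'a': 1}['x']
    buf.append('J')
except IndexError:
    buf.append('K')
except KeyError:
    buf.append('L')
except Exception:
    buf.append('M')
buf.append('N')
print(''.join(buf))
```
LN

KeyError matches before generic Exception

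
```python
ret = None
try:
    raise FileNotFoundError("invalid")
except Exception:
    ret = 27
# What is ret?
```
27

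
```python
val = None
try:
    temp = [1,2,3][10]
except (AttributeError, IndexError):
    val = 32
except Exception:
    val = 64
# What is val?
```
32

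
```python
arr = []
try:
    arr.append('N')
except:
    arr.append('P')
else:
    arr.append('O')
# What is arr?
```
['N', 'O']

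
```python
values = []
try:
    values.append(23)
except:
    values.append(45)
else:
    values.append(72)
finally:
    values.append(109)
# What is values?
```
[23, 72, 109]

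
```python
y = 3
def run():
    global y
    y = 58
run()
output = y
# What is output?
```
58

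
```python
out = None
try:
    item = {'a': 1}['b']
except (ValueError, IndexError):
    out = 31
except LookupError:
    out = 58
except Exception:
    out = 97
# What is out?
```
58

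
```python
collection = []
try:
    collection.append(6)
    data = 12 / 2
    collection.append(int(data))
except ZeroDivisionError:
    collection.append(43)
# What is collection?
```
[6, 6]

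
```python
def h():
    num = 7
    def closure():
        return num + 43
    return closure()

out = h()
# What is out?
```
50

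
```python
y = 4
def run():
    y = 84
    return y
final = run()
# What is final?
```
84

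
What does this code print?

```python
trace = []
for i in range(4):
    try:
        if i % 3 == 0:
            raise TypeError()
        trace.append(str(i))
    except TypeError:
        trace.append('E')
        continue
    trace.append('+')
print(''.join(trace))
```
E1+2+E

continue in except skips rest of loop body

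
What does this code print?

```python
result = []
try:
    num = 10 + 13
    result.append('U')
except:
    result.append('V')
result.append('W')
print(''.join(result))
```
UW

No exception, try block completes normally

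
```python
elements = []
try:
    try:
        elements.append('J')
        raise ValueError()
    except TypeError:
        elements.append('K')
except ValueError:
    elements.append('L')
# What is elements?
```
['J', 'L']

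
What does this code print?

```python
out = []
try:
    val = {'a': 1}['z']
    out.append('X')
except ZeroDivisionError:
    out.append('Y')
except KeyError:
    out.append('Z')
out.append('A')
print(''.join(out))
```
ZA

KeyError is caught by its specific handler, not ZeroDivisionError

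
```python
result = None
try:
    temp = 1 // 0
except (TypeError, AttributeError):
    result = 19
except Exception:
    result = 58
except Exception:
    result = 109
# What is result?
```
58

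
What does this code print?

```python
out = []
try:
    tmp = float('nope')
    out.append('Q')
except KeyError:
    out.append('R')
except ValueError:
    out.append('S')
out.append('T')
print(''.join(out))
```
ST

ValueError is caught by its specific handler, not KeyError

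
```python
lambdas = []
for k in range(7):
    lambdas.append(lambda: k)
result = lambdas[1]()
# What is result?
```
6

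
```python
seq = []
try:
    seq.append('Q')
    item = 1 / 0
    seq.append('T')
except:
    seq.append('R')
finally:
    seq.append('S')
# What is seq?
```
['Q', 'R', 'S']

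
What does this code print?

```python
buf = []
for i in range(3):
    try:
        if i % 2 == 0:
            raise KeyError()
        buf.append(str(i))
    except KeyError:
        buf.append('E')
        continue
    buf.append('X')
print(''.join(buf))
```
E1XE

continue in except skips rest of loop body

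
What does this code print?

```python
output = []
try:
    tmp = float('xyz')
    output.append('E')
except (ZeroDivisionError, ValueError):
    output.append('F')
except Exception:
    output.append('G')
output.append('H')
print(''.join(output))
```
FH

ValueError matches tuple containing it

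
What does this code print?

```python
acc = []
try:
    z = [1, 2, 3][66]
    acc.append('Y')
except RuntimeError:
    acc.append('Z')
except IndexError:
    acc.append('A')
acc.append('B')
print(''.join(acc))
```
AB

IndexError is caught by its specific handler, not RuntimeError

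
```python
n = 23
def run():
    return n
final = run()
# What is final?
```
23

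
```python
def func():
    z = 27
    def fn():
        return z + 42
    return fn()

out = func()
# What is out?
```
69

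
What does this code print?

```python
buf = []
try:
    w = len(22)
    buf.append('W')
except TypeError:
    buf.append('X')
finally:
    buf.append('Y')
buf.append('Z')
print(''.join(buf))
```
XYZ

finally always runs, even after exception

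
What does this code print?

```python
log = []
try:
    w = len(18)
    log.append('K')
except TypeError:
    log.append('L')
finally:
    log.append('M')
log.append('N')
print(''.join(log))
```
LMN

finally always runs, even after exception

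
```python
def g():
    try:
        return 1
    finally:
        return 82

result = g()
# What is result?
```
82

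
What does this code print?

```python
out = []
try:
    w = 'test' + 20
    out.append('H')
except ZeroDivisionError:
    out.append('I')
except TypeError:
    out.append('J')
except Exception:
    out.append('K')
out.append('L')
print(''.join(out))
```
JL

TypeError matches before generic Exception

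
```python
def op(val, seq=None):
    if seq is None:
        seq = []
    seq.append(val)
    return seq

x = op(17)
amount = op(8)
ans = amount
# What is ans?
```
[8]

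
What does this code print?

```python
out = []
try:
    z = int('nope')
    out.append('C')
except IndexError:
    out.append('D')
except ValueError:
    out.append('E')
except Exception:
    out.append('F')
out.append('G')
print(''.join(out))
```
EG

ValueError matches before generic Exception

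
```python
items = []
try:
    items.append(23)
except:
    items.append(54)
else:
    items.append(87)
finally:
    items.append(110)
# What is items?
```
[23, 87, 110]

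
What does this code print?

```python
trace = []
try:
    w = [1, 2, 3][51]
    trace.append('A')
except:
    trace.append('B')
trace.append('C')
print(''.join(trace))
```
BC

Exception raised in try, caught by bare except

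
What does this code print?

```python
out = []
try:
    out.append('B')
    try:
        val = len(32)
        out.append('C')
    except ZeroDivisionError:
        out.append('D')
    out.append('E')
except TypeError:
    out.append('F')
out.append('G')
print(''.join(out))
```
BFG

Inner handler doesn't match, propagates to outer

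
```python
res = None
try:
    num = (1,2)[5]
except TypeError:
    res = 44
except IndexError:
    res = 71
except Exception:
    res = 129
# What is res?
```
71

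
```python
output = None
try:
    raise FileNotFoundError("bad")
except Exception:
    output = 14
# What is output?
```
14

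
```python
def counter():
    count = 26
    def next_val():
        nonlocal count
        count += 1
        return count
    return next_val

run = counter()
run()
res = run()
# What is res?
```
28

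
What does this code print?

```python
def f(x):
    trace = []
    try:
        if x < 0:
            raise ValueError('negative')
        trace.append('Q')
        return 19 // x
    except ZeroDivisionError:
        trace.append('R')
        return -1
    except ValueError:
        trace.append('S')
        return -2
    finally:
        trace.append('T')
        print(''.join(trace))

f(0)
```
QRT

x=0 causes ZeroDivisionError, caught, finally prints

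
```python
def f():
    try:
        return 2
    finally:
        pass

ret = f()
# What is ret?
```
2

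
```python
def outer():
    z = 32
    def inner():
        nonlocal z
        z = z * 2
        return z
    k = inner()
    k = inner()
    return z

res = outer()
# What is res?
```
128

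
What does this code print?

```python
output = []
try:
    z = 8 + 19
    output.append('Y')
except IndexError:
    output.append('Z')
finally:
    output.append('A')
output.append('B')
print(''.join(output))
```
YAB

finally runs after normal execution too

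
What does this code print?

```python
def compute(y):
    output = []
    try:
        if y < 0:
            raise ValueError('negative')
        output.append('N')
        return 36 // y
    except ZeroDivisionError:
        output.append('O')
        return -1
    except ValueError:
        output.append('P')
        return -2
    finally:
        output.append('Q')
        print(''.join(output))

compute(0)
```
NOQ

y=0 causes ZeroDivisionError, caught, finally prints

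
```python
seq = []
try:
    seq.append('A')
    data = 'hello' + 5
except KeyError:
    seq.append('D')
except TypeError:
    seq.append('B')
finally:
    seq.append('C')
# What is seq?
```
['A', 'B', 'C']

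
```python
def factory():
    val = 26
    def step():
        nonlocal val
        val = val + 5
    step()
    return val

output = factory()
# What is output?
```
31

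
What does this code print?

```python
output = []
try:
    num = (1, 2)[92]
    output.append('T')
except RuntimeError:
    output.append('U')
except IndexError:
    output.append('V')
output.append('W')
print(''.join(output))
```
VW

IndexError is caught by its specific handler, not RuntimeError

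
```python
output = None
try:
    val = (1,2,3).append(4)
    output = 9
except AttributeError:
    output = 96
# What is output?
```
96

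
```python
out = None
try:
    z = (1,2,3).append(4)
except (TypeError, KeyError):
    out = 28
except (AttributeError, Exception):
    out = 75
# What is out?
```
75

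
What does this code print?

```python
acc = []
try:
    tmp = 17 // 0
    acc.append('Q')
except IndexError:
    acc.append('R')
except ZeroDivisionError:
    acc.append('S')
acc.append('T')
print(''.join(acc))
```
ST

ZeroDivisionError is caught by its specific handler, not IndexError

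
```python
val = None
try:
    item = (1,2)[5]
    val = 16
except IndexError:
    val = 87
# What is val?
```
87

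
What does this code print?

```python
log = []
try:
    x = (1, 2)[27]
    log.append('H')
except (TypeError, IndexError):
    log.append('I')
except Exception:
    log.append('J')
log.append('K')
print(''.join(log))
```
IK

IndexError matches tuple containing it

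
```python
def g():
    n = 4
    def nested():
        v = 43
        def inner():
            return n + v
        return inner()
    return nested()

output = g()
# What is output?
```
47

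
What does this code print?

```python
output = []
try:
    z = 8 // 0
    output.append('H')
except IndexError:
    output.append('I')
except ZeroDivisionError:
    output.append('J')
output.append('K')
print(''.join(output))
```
JK

ZeroDivisionError is caught by its specific handler, not IndexError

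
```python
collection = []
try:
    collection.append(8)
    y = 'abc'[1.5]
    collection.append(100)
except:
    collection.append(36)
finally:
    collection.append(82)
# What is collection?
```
[8, 36, 82]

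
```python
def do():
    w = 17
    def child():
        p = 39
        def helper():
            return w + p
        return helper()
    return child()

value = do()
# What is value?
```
56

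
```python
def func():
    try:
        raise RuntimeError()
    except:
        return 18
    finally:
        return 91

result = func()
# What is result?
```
91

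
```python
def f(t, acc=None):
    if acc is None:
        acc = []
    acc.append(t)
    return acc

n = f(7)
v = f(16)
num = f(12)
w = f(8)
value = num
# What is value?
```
[12]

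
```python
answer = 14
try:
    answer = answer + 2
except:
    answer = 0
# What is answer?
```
16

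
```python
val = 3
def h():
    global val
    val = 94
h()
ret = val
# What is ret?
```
94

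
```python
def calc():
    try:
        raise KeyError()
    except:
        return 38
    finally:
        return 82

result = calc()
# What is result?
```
82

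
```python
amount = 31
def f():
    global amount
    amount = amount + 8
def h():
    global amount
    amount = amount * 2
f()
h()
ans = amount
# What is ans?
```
78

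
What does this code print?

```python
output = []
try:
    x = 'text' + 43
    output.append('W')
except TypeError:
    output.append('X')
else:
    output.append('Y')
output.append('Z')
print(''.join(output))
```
XZ

else block skipped when exception is caught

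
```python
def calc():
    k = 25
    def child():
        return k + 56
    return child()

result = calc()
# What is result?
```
81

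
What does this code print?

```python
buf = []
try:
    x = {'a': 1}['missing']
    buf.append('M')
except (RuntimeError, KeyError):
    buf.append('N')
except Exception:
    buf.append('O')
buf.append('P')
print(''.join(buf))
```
NP

KeyError matches tuple containing it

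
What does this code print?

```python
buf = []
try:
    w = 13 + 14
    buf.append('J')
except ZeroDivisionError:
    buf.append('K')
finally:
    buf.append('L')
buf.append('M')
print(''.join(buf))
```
JLM

finally runs after normal execution too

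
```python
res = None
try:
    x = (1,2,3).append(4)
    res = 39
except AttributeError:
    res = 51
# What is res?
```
51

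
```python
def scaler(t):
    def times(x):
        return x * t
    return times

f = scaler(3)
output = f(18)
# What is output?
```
54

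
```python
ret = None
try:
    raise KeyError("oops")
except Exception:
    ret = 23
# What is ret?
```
23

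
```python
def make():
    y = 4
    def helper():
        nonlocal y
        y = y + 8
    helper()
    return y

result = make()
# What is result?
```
12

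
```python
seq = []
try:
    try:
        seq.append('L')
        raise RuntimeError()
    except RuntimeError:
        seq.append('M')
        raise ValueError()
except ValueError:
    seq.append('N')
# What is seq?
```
['L', 'M', 'N']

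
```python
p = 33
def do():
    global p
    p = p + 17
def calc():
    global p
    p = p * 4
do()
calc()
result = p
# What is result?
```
200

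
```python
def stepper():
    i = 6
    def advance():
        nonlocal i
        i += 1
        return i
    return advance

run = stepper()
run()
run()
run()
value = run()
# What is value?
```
10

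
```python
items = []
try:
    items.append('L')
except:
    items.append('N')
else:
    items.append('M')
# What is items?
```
['L', 'M']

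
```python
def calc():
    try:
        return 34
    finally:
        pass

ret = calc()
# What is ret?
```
34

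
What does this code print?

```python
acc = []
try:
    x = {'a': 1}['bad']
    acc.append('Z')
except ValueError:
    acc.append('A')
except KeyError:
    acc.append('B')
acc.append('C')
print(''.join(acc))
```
BC

KeyError is caught by its specific handler, not ValueError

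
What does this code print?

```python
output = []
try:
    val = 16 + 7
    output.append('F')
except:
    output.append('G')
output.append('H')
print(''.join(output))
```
FH

No exception, try block completes normally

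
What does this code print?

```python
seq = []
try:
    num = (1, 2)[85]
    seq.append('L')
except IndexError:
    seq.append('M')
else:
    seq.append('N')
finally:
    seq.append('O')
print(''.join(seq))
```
MO

Exception: except runs, else skipped, finally runs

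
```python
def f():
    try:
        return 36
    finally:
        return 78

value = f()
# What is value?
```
78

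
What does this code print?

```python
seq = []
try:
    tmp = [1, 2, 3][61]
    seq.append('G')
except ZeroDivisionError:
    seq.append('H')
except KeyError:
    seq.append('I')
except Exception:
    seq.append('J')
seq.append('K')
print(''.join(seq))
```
JK

IndexError not specifically caught, falls to Exception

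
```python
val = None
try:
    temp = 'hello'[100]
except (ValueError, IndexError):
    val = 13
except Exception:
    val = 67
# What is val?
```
13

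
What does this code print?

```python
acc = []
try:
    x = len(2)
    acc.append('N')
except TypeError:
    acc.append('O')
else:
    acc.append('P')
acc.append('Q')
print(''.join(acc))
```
OQ

else block skipped when exception is caught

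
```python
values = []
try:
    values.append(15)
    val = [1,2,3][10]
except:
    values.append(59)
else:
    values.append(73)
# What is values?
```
[15, 59]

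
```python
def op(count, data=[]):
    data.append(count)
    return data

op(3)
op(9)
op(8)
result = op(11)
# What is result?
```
[3, 9, 8, 11]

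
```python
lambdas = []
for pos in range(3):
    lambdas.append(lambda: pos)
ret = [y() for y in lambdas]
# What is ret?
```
[2, 2, 2]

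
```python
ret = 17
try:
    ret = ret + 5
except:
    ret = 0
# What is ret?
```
22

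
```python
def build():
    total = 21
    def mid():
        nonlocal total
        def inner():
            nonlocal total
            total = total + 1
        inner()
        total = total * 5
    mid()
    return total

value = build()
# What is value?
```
110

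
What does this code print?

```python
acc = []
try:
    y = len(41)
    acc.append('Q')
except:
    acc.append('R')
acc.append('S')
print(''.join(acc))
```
RS

Exception raised in try, caught by bare except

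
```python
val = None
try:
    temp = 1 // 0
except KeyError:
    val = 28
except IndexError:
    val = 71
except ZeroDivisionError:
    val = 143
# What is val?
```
143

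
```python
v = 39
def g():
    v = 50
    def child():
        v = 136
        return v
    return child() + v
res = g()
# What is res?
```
186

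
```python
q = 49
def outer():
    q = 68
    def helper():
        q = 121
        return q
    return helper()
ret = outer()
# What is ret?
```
121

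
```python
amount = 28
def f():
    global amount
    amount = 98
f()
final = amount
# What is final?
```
98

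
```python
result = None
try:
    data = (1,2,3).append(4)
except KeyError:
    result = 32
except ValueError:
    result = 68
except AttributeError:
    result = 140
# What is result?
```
140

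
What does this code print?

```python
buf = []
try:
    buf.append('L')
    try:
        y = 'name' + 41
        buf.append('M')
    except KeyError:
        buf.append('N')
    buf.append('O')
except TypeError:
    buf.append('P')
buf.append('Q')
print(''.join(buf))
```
LPQ

Inner handler doesn't match, propagates to outer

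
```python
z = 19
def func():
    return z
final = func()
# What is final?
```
19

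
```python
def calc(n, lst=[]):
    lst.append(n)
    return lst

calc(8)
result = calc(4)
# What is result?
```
[8, 4]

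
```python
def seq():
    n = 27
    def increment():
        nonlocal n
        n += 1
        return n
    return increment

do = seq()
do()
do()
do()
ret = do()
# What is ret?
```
31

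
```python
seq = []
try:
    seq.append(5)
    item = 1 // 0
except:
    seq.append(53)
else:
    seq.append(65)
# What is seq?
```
[5, 53]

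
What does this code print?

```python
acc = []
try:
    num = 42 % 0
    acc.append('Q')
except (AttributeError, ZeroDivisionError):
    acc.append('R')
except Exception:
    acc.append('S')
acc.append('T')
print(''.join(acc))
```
RT

ZeroDivisionError matches tuple containing it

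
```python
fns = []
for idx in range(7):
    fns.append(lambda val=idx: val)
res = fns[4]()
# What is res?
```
4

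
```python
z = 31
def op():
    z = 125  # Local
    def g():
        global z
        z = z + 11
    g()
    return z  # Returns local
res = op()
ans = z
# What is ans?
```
42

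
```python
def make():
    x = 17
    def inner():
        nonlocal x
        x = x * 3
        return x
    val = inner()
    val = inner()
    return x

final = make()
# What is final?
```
153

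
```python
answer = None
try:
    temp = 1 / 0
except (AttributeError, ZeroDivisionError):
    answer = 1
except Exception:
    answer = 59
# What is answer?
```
1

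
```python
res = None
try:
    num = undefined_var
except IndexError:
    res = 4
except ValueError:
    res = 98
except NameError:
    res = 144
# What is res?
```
144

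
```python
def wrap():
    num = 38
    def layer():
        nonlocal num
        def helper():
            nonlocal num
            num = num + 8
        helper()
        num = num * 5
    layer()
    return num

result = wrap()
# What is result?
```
230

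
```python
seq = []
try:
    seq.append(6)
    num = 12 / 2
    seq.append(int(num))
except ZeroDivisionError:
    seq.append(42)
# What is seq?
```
[6, 6]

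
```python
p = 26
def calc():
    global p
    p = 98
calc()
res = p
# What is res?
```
98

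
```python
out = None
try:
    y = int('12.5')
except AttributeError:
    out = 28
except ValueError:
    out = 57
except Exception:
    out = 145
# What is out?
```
57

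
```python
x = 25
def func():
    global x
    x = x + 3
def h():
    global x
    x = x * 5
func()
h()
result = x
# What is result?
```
140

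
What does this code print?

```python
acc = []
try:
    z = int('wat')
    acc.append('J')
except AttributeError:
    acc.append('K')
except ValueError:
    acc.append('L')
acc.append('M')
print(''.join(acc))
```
LM

ValueError is caught by its specific handler, not AttributeError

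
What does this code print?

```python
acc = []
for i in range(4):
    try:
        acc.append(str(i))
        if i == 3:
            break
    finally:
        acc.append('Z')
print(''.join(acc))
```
0Z1Z2Z3Z

finally runs even when breaking out of loop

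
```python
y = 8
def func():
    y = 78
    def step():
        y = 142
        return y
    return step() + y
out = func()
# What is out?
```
220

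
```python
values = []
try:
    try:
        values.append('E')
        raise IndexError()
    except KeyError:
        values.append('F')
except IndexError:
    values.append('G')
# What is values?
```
['E', 'G']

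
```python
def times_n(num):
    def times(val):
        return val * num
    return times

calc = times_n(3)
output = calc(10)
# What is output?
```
30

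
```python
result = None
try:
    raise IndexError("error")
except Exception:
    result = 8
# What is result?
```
8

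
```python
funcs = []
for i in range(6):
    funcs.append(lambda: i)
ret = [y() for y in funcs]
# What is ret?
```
[5, 5, 5, 5, 5, 5]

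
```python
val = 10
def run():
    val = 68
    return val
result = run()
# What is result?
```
68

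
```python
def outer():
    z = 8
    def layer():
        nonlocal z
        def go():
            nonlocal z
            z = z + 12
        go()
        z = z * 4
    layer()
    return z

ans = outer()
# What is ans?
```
80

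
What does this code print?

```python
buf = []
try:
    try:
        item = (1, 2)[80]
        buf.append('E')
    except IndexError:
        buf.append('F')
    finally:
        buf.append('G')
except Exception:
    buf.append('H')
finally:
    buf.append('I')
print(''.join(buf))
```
FGI

Both finally blocks run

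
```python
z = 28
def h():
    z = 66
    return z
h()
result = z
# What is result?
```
28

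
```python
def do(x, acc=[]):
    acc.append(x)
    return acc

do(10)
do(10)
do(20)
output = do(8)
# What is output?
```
[10, 10, 20, 8]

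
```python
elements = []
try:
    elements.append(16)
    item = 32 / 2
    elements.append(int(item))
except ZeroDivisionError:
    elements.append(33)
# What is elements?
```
[16, 16]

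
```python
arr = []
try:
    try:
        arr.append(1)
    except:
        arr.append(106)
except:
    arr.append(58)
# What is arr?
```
[1]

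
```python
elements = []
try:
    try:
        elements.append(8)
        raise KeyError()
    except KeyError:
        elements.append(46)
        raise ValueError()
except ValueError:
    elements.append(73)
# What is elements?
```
[8, 46, 73]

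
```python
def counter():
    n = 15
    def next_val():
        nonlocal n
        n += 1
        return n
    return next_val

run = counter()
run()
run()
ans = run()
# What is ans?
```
18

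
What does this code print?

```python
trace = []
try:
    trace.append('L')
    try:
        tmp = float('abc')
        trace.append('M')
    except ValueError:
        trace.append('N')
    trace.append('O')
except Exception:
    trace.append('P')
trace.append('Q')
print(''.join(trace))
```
LNOQ

Inner exception caught by inner handler, outer continues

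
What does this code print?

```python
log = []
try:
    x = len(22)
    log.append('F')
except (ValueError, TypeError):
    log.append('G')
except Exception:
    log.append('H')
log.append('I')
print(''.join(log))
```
GI

TypeError matches tuple containing it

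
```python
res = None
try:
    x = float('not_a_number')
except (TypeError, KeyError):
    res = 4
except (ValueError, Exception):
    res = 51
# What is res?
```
51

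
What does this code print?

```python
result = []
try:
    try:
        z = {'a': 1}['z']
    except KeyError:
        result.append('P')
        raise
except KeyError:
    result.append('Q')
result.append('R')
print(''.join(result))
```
PQR

raise without argument re-raises current exception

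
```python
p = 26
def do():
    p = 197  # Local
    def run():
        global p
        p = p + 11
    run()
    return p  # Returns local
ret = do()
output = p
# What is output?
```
37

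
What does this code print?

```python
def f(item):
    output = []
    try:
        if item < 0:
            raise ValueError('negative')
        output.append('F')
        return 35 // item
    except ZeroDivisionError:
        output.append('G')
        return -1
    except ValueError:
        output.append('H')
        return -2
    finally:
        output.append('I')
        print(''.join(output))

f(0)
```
FGI

item=0 causes ZeroDivisionError, caught, finally prints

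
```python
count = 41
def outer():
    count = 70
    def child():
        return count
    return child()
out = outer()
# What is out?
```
70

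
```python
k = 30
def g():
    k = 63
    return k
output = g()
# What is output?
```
63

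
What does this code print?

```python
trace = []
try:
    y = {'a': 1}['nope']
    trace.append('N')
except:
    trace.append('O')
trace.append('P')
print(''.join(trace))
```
OP

Exception raised in try, caught by bare except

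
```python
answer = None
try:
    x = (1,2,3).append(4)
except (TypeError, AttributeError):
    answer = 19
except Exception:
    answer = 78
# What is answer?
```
19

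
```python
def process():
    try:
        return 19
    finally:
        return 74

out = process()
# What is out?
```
74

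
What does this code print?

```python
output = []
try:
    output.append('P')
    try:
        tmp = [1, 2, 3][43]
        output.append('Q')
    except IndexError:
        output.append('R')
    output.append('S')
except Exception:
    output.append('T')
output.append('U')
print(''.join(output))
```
PRSU

Inner exception caught by inner handler, outer continues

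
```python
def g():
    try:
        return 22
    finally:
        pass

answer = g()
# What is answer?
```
22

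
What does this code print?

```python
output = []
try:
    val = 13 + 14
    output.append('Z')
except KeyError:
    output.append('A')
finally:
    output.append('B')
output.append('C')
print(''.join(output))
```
ZBC

finally runs after normal execution too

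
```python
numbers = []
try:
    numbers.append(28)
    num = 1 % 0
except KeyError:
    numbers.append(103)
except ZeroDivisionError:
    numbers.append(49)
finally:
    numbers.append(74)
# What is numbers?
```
[28, 49, 74]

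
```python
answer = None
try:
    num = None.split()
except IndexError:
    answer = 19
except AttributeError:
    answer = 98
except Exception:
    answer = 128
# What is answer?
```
98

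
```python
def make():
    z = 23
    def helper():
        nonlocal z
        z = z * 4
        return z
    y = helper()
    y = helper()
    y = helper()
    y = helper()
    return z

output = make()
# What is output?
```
5888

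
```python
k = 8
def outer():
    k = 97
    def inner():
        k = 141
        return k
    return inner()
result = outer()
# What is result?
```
141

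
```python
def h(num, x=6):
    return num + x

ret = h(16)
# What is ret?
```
22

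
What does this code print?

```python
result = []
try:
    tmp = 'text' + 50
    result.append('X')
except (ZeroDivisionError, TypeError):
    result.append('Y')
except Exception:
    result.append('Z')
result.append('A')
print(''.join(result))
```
YA

TypeError matches tuple containing it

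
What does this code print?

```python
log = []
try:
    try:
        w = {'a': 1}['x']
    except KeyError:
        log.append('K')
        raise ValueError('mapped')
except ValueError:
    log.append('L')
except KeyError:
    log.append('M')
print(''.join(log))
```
KL

New ValueError raised, caught by outer ValueError handler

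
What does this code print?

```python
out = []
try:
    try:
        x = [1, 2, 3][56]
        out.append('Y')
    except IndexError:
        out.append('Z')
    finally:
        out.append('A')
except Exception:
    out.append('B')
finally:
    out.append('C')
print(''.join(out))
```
ZAC

Both finally blocks run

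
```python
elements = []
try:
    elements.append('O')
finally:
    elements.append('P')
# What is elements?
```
['O', 'P']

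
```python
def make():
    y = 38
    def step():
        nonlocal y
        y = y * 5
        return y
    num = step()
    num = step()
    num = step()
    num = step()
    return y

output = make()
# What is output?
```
23750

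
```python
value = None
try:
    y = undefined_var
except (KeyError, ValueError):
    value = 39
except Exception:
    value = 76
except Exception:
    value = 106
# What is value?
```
76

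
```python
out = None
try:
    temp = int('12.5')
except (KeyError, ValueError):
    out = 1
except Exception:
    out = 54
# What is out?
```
1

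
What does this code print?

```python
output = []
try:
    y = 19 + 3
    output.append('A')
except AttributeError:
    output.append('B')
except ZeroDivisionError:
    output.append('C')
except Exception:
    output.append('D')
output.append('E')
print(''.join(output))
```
AE

No exception, try block completes normally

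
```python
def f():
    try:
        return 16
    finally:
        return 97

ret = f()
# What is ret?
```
97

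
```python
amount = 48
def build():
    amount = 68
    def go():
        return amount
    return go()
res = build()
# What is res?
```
68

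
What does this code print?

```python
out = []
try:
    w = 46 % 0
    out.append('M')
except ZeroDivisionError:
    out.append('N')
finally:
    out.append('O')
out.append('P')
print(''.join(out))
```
NOP

finally always runs, even after exception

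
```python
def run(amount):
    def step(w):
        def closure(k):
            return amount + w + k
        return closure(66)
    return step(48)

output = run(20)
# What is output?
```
134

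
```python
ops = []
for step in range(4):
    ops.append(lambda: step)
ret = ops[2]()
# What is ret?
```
3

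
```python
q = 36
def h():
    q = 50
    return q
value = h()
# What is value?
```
50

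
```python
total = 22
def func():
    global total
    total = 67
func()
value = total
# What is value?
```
67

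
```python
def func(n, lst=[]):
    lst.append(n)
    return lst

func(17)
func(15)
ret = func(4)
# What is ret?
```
[17, 15, 4]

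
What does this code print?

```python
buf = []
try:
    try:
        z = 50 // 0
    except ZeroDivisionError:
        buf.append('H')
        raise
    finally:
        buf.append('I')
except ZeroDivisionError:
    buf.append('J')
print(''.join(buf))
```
HIJ

finally runs before re-raised exception propagates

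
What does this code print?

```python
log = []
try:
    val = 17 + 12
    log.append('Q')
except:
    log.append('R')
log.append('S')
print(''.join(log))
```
QS

No exception, try block completes normally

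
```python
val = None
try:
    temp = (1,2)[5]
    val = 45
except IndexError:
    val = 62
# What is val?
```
62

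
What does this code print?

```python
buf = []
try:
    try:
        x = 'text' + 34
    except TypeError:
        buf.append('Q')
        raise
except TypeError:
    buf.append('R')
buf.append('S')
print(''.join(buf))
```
QRS

raise without argument re-raises current exception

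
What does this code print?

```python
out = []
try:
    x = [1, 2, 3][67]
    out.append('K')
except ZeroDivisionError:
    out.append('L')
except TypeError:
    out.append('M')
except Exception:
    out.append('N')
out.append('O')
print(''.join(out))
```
NO

IndexError not specifically caught, falls to Exception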